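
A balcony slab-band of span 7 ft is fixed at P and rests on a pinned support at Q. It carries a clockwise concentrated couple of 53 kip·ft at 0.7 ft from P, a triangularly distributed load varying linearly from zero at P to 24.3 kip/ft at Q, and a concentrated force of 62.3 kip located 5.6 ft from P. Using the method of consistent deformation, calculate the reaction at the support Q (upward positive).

R_Q = 92.79 kip

Choose R_Q as the redundant. The primary structure is the cantilever fixed at P.
Deflection at Q on the released cantilever, summing each load's contribution:
  clockwise couple 53 at a = 0.7: M₀a(2L − a)/(2EI) = 246.7/EI
  triangular load, peak 24.3 at the free end: 11w₀L⁴/(120EI) = 5348/EI
  point load 62.3 at a = 5.6: Pa²(3L − a)/(6EI) = 5015/EI
  δ_0 = 10610/EI
Flexibility coefficient — unit upward force at Q: δ_{QQ} = L³/(3EI) = 114.3/EI.
The prop prevents deflection at Q: R_Q = δ_0/δ_{QQ} = 10610/114.3 = 92.79 kip.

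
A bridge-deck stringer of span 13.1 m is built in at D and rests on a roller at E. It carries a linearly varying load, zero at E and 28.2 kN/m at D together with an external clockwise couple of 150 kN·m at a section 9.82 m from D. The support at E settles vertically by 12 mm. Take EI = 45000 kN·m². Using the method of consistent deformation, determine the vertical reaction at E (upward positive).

R_E = 52.32 kN

Release the roller at E. Primary structure: cantilever fixed at D.
Primary-structure tip deflection at E by superposition:
  triangular load, peak 28.2 at the fixed end: w₀L⁴/(30EI) = 27683/EI
  clockwise couple 150 at a = 9.82: M₀a(2L − a)/(2EI) = 12064/EI
  δ_0 = 39747/EI
Flexibility coefficient — unit upward force at E: δ_{EE} = L³/(3EI) = 749.4/EI.
With EI = 45000 kN·m²: δ_0 = 0.88326 m and δ_{EE} = 0.016653 m/kN.
Compatibility — the beam at E must follow the support down by 0.012 m: δ_0 − R_E·δ_{EE} = 0.012, so R_E = (0.88326 − 0.012)/0.016653 = 52.32 kN.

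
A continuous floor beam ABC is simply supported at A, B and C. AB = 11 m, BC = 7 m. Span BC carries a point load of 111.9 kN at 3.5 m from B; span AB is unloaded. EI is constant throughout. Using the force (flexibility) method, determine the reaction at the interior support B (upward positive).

R_B = 69.3 kN

Insert a hinge at B; M_B is the redundant, and each span becomes simply supported.
End slopes at the hinge B, treating each span as simply supported:
  span BC: point load 111.9 at a = 3.5: Pab(L + b)/(6LEI) = 342.7/EI
  relative rotation θ_0 = (0 + 342.7)/EI = 342.7/EI
A unit hogging moment at B produces rotation L₁/(3EI) + L₂/(3EI) = 6/EI.
Compatibility: M_B·(L₁+L₂)/(3EI) = θ_0, giving M_B = 57.12 kN·m (hogging).
Span AB, ΣM about A with M_B applied at B: R_B^{AB}·11 = 0 + 57.12, so R_B^{AB} = 5.192 kN and R_A = 0 − 5.192 = -5.192 kN.
Span BC, ΣM about C: R_B^{BC}·7 = 391.6 + 57.12, so R_B^{BC} = 64.11 kN and R_C = 111.9 − 64.11 = 47.79 kN.
R_B = 5.192 + 64.11 = 69.3 kN.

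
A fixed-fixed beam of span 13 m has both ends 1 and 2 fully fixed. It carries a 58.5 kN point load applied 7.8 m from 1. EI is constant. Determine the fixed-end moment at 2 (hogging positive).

Take the two fixed-end moments M_1, M_2 as redundants; the released structure is the simple span 12.
On the primary (simply-supported) span, the end slopes from the loading are:
  at 1: point load 58.5 at a = 7.8: Pab(L + b)/(6LEI) = 553.6/EI
  at 2: point load 58.5 at a = 7.8: Pab(L + a)/(6LEI) = 632.7/EI
  θ_10 = 553.6/EI,  θ_20 = 632.7/EI
Flexibility coefficients: a unit moment at one end gives L/(3EI) there and L/(6EI) at the far end, so f₁₁ = f₂₂ = 4.333/EI and f₁₂ = f₂₁ = 2.167/EI.
Compatibility — zero rotation at each built-in end:
  4.333 M_1 + 2.167 M_2 = 553.6
  2.167 M_1 + 4.333 M_2 = 632.7
Solving the pair gives M_1 = 73.01 kN·m and M_2 = 109.5 kN·m (hogging).

M_2 = 109.5 kN·m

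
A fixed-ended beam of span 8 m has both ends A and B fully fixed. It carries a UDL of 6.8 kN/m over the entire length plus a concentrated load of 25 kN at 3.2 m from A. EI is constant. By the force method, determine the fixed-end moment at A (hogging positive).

M_A = 65.07 kN·m

Take the two fixed-end moments M_A, M_B as redundants; the released structure is the simple span AB.
End rotations of the released simple span under the applied load (×1/EI):
  at A: UDL 6.8: wL³/(24EI) = 145.1/EI
  at B: UDL 6.8: wL³/(24EI) = 145.1/EI
  at A: point load 25 at a = 3.2: Pab(L + b)/(6LEI) = 102.4/EI
  at B: point load 25 at a = 3.2: Pab(L + a)/(6LEI) = 89.6/EI
  θ_A0 = 247.5/EI,  θ_B0 = 234.7/EI
Flexibility coefficients: a unit moment at one end gives L/(3EI) there and L/(6EI) at the far end, so f₁₁ = f₂₂ = 2.667/EI and f₁₂ = f₂₁ = 1.333/EI.
Compatibility — zero rotation at each built-in end:
  2.667 M_A + 1.333 M_B = 247.5
  1.333 M_A + 2.667 M_B = 234.7
Solving the pair gives M_A = 65.07 kN·m and M_B = 55.47 kN·m (hogging).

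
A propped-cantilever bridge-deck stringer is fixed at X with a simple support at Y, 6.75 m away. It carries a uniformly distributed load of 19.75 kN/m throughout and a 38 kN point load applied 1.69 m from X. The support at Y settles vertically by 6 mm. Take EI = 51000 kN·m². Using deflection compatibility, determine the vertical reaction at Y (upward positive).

R_Y = 50.28 kN

Take the reaction at Y as the redundant and release it; the primary structure is a cantilever fixed at X.
Deflection at Y on the released cantilever, summing each load's contribution:
  UDL 19.75: wL⁴/(8EI) = 5125/EI
  point load 38 at a = 1.69: Pa²(3L − a)/(6EI) = 335.7/EI
  δ_0 = 5461/EI
Flexibility coefficient — unit upward force at Y: δ_{YY} = L³/(3EI) = 102.5/EI.
With EI = 51000 kN·m²: δ_0 = 0.10707 m and δ_{YY} = 0.00201 m/kN.
Compatibility — the beam at Y must follow the support down by 0.006 m: δ_0 − R_Y·δ_{YY} = 0.006, so R_Y = (0.10707 − 0.006)/0.00201 = 50.28 kN.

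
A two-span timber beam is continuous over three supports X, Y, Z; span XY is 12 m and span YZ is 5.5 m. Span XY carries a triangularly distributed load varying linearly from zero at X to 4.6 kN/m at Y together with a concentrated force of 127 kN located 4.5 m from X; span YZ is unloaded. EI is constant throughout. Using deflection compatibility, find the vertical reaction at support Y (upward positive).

Insert a hinge at Y; M_Y is the redundant, and each span becomes simply supported.
Discontinuity in slope at Y on the released structure — sum the simple-span end rotations:
  span XY: triangular load, peak 4.6: w₀L³/(45EI) = 176.6/EI
  span XY: point load 127 at a = 4.5: Pab(L + a)/(6LEI) = 982.3/EI
  relative rotation θ_0 = (1159 + 0)/EI = 1159/EI
A unit hogging moment at Y produces rotation L₁/(3EI) + L₂/(3EI) = 5.833/EI.
Slope continuity at Y: θ_0 = M_Y·5.833/EI, so M_Y = 1159/5.833 = 198.7 kN·m (hogging).
Span XY, ΣM about X with M_Y applied at Y: R_Y^{XY}·12 = 792.3 + 198.7, so R_Y^{XY} = 82.58 kN and R_X = 154.6 − 82.58 = 72.02 kN.
Span YZ, ΣM about Z: R_Y^{YZ}·5.5 = 0 + 198.7, so R_Y^{YZ} = 36.12 kN and R_Z = 0 − 36.12 = -36.12 kN.
R_Y = 82.58 + 36.12 = 118.7 kN.

R_Y = 118.7 kN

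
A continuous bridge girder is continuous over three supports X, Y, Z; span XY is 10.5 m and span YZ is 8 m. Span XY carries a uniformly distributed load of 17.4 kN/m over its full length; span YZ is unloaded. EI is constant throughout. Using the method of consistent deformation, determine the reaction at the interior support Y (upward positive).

R_Y = 121.3 kN

Insert a hinge at Y; M_Y is the redundant, and each span becomes simply supported.
Rotations at Y on the released spans (each span's end-slope, ×1/EI):
  span XY: UDL 17.4: wL³/(24EI) = 839.3/EI
  relative rotation θ_0 = (839.3 + 0)/EI = 839.3/EI
A unit hogging moment at Y produces rotation L₁/(3EI) + L₂/(3EI) = 6.167/EI.
Slope continuity at Y: θ_0 = M_Y·6.167/EI, so M_Y = 839.3/6.167 = 136.1 kN·m (hogging).
Span XY, ΣM about X with M_Y applied at Y: R_Y^{XY}·10.5 = 959.2 + 136.1, so R_Y^{XY} = 104.3 kN and R_X = 182.7 − 104.3 = 78.39 kN.
Span YZ, ΣM about Z: R_Y^{YZ}·8 = 0 + 136.1, so R_Y^{YZ} = 17.01 kN and R_Z = 0 − 17.01 = -17.01 kN.
R_Y = 104.3 + 17.01 = 121.3 kN.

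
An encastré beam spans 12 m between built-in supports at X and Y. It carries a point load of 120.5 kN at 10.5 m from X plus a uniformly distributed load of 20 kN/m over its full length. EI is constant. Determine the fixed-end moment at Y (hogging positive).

M_Y = 378.4 kN·m

Release both end moments; the primary structure is a simply-supported span XY with redundants M_X and M_Y.
End rotations of the released simple span under the applied load (×1/EI):
  at X: point load 120.5 at a = 10.5: Pab(L + b)/(6LEI) = 355.9/EI
  at Y: point load 120.5 at a = 10.5: Pab(L + a)/(6LEI) = 593.1/EI
  at X: UDL 20: wL³/(24EI) = 1440/EI
  at Y: UDL 20: wL³/(24EI) = 1440/EI
  θ_X0 = 1796/EI,  θ_Y0 = 2033/EI
Flexibility coefficients: a unit moment at one end gives L/(3EI) there and L/(6EI) at the far end, so f₁₁ = f₂₂ = 4/EI and f₁₂ = f₂₁ = 2/EI.
Compatibility — zero rotation at each built-in end:
  4 M_X + 2 M_Y = 1796
  2 M_X + 4 M_Y = 2033
Solving the pair gives M_X = 259.8 kN·m and M_Y = 378.4 kN·m (hogging).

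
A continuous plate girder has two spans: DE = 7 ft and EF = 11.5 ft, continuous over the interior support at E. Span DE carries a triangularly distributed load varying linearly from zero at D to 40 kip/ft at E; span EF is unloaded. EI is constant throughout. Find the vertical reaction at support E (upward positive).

Insert a hinge at E; M_E is the redundant, and each span becomes simply supported.
Discontinuity in slope at E on the released structure — sum the simple-span end rotations:
  span DE: triangular load, peak 40: w₀L³/(45EI) = 304.9/EI
  relative rotation θ_0 = (304.9 + 0)/EI = 304.9/EI
A unit hogging moment at E produces rotation L₁/(3EI) + L₂/(3EI) = 6.167/EI.
Slope continuity at E: θ_0 = M_E·6.167/EI, so M_E = 304.9/6.167 = 49.44 kip·ft (hogging).
Span DE, ΣM about D with M_E applied at E: R_E^{DE}·7 = 653.3 + 49.44, so R_E^{DE} = 100.4 kip and R_D = 140 − 100.4 = 39.6 kip.
Span EF, ΣM about F: R_E^{EF}·11.5 = 0 + 49.44, so R_E^{EF} = 4.299 kip and R_F = 0 − 4.299 = -4.299 kip.
R_E = 100.4 + 4.299 = 104.7 kip.

R_E = 104.7 kip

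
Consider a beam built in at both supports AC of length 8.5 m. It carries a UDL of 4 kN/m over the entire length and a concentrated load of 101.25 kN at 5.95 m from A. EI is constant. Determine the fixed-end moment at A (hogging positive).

Release both end moments; the primary structure is a simply-supported span AC with redundants M_A and M_C.
End rotations of the released simple span under the applied load (×1/EI):
  at A: UDL 4: wL³/(24EI) = 102.4/EI
  at C: UDL 4: wL³/(24EI) = 102.4/EI
  at A: point load 101.25 at a = 5.95: Pab(L + b)/(6LEI) = 332.8/EI
  at C: point load 101.25 at a = 5.95: Pab(L + a)/(6LEI) = 435.3/EI
  θ_A0 = 435.2/EI,  θ_C0 = 537.6/EI
Flexibility coefficients: a unit moment at one end gives L/(3EI) there and L/(6EI) at the far end, so f₁₁ = f₂₂ = 2.833/EI and f₁₂ = f₂₁ = 1.417/EI.
Compatibility — zero rotation at each built-in end:
  2.833 M_A + 1.417 M_C = 435.2
  1.417 M_A + 2.833 M_C = 537.6
Solving the pair gives M_A = 78.3 kN·m and M_C = 150.6 kN·m (hogging).

M_A = 78.3 kN·m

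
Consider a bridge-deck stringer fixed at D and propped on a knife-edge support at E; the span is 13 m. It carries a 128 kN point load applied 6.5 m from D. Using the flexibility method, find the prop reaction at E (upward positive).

Choose R_E as the redundant. The primary structure is the cantilever fixed at D.
Deflection at E on the released cantilever, summing each load's contribution:
  point load 128 at a = 6.5: Pa²(3L − a)/(6EI) = 29293/EI
Tip deflection under a unit load at E: L³/(3EI) = 732.3/EI.
Compatibility at E: δ_0 − R_E·δ_{EE} = 0, so R_E = 29293/732.3 = 40 kN.

R_E = 40 kN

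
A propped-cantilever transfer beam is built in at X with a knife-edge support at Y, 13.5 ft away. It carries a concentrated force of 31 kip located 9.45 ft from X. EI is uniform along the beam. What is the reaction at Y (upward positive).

R_Y = 17.47 kip

Choose R_Y as the redundant. The primary structure is the cantilever fixed at X.
Downward deflection at the released point Y due to the loads:
  point load 31 at a = 9.45: Pa²(3L − a)/(6EI) = 14326/EI
Flexibility coefficient — unit upward force at Y: δ_{YY} = L³/(3EI) = 820.1/EI.
The prop prevents deflection at Y: R_Y = δ_0/δ_{YY} = 14326/820.1 = 17.47 kip.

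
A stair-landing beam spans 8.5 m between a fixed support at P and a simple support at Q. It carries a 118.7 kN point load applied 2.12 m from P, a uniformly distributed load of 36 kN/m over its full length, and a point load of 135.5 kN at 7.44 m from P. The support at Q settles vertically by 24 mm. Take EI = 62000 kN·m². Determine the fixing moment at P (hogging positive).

M_P = 622.9 kN·m

Release the roller at Q. Primary structure: cantilever fixed at P.
Free-end deflection of the primary structure under the applied loading (downward +):
  point load 118.7 at a = 2.12: Pa²(3L − a)/(6EI) = 2079/EI
  UDL 36: wL⁴/(8EI) = 23490/EI
  point load 135.5 at a = 7.44: Pa²(3L − a)/(6EI) = 22576/EI
  δ_0 = 48145/EI
Flexibility coefficient — unit upward force at Q: δ_{QQ} = L³/(3EI) = 204.7/EI.
With EI = 62000 kN·m²: δ_0 = 0.77654 m and δ_{QQ} = 0.003302 m/kN.
Compatibility — the beam at Q must follow the support down by 0.024 m: δ_0 − R_Q·δ_{QQ} = 0.024, so R_Q = (0.77654 − 0.024)/0.003302 = 227.9 kN.
Moment equilibrium about P: M_P = Σ(load moments about P) − R_Q·L = 2560 − 227.9×8.5 = 622.9 kN·m.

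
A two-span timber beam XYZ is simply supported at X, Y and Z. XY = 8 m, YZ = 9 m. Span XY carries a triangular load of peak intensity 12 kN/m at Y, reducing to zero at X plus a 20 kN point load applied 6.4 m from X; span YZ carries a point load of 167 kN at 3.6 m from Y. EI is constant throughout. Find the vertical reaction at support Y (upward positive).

Insert a hinge at Y; M_Y is the redundant, and each span becomes simply supported.
Rotations at Y on the released spans (each span's end-slope, ×1/EI):
  span XY: triangular load, peak 12: w₀L³/(45EI) = 136.5/EI
  span XY: point load 20 at a = 6.4: Pab(L + a)/(6LEI) = 61.44/EI
  span YZ: point load 167 at a = 3.6: Pab(L + b)/(6LEI) = 865.7/EI
  relative rotation θ_0 = (198 + 865.7)/EI = 1064/EI
A unit hogging moment at Y produces rotation L₁/(3EI) + L₂/(3EI) = 5.667/EI.
Compatibility: M_Y·(L₁+L₂)/(3EI) = θ_0, giving M_Y = 187.7 kN·m (hogging).
Span XY, ΣM about X with M_Y applied at Y: R_Y^{XY}·8 = 384 + 187.7, so R_Y^{XY} = 71.46 kN and R_X = 68 − 71.46 = -3.464 kN.
Span YZ, ΣM about Z: R_Y^{YZ}·9 = 901.8 + 187.7, so R_Y^{YZ} = 121.1 kN and R_Z = 167 − 121.1 = 45.94 kN.
R_Y = 71.46 + 121.1 = 192.5 kN.

R_Y = 192.5 kN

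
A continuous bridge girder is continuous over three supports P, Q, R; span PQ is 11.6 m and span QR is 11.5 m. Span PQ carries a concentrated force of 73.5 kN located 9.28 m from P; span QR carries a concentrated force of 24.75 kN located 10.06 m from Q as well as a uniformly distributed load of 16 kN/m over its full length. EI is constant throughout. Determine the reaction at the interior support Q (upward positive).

Release continuity at Q by inserting a hinge; the redundant is the internal moment M_Q. The primary structure is two simply-supported spans PQ and QR.
Rotations at Q on the released spans (each span's end-slope, ×1/EI):
  span PQ: point load 73.5 at a = 9.28: Pab(L + a)/(6LEI) = 474.7/EI
  span QR: point load 24.75 at a = 10.06: Pab(L + b)/(6LEI) = 67.24/EI
  span QR: UDL 16: wL³/(24EI) = 1014/EI
  relative rotation θ_0 = (474.7 + 1081)/EI = 1556/EI
A unit hogging moment at Q produces rotation L₁/(3EI) + L₂/(3EI) = 7.7/EI.
Compatibility: M_Q·(L₁+L₂)/(3EI) = θ_0, giving M_Q = 202.1 kN·m (hogging).
Span PQ, ΣM about P with M_Q applied at Q: R_Q^{PQ}·11.6 = 682.1 + 202.1, so R_Q^{PQ} = 76.22 kN and R_P = 73.5 − 76.22 = -2.719 kN.
Span QR, ΣM about R: R_Q^{QR}·11.5 = 1094 + 202.1, so R_Q^{QR} = 112.7 kN and R_R = 208.8 − 112.7 = 96.08 kN.
R_Q = 76.22 + 112.7 = 188.9 kN.

R_Q = 188.9 kN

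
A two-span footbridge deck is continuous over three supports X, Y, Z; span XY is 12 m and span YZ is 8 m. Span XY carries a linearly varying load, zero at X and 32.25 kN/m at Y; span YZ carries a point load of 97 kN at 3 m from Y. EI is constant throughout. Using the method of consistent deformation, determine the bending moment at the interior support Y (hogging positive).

Release continuity at Y by inserting a hinge; the redundant is the internal moment M_Y. The primary structure is two simply-supported spans XY and YZ.
Discontinuity in slope at Y on the released structure — sum the simple-span end rotations:
  span XY: triangular load, peak 32.25: w₀L³/(45EI) = 1238/EI
  span YZ: point load 97 at a = 3: Pab(L + b)/(6LEI) = 394.1/EI
  relative rotation θ_0 = (1238 + 394.1)/EI = 1632/EI
A unit hogging moment at Y produces rotation L₁/(3EI) + L₂/(3EI) = 6.667/EI.
Slope continuity at Y: θ_0 = M_Y·6.667/EI, so M_Y = 1632/6.667 = 244.9 kN·m (hogging).

M_Y = 244.9 kN·m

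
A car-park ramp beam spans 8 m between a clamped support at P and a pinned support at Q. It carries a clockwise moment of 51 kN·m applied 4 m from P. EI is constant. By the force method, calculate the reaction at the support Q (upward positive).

R_Q = 7.172 kN

Take the reaction at Q as the redundant and release it; the primary structure is a cantilever fixed at P.
Downward deflection at the released point Q due to the loads:
  clockwise couple 51 at a = 4: M₀a(2L − a)/(2EI) = 1224/EI
Tip deflection under a unit load at Q: L³/(3EI) = 170.7/EI.
Compatibility at Q: δ_0 − R_Q·δ_{QQ} = 0, so R_Q = 1224/170.7 = 7.172 kN.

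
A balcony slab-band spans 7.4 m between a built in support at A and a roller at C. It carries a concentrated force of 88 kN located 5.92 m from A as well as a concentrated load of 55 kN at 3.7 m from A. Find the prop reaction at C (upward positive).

Release the roller at C. Primary structure: cantilever fixed at A.
Downward deflection at the released point C due to the loads:
  point load 88 at a = 5.92: Pa²(3L − a)/(6EI) = 8368/EI
  point load 55 at a = 3.7: Pa²(3L − a)/(6EI) = 2322/EI
  δ_0 = 10690/EI
Flexibility coefficient — unit upward force at C: δ_{CC} = L³/(3EI) = 135.1/EI.
Compatibility at C: δ_0 − R_C·δ_{CC} = 0, so R_C = 10690/135.1 = 79.14 kN.

R_C = 79.14 kN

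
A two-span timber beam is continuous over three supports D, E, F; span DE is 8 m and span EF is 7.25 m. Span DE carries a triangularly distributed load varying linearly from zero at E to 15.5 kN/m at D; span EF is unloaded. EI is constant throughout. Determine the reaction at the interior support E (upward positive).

R_E = 28.65 kN

Release continuity at E by inserting a hinge; the redundant is the internal moment M_E. The primary structure is two simply-supported spans DE and EF.
Rotations at E on the released spans (each span's end-slope, ×1/EI):
  span DE: triangular load, peak 15.5: 7w₀L³/(360EI) = 154.3/EI
  relative rotation θ_0 = (154.3 + 0)/EI = 154.3/EI
A unit hogging moment at E produces rotation L₁/(3EI) + L₂/(3EI) = 5.083/EI.
Slope continuity at E: θ_0 = M_E·5.083/EI, so M_E = 154.3/5.083 = 30.36 kN·m (hogging).
Span DE, ΣM about D with M_E applied at E: R_E^{DE}·8 = 165.3 + 30.36, so R_E^{DE} = 24.46 kN and R_D = 62 − 24.46 = 37.54 kN.
Span EF, ΣM about F: R_E^{EF}·7.25 = 0 + 30.36, so R_E^{EF} = 4.187 kN and R_F = 0 − 4.187 = -4.187 kN.
R_E = 24.46 + 4.187 = 28.65 kN.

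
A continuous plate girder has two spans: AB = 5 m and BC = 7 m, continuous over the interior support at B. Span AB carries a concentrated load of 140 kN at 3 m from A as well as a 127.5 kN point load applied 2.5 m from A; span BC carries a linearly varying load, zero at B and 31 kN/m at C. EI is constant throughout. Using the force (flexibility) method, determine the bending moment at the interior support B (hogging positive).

M_B = 157.5 kN·m

Insert a hinge at B; M_B is the redundant, and each span becomes simply supported.
Rotations at B on the released spans (each span's end-slope, ×1/EI):
  span AB: point load 140 at a = 3: Pab(L + a)/(6LEI) = 224/EI
  span AB: point load 127.5 at a = 2.5: Pab(L + a)/(6LEI) = 199.2/EI
  span BC: triangular load, peak 31: 7w₀L³/(360EI) = 206.8/EI
  relative rotation θ_0 = (423.2 + 206.8)/EI = 630/EI
A unit hogging moment at B produces rotation L₁/(3EI) + L₂/(3EI) = 4/EI.
Compatibility: M_B·(L₁+L₂)/(3EI) = θ_0, giving M_B = 157.5 kN·m (hogging).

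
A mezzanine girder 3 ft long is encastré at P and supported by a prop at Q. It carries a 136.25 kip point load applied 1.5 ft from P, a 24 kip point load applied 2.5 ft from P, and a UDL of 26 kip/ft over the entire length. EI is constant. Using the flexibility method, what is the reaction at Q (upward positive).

R_Q = 89.88 kip

Remove the prop at Q; the released (primary) structure is a cantilever built in at P.
Downward deflection at the released point Q due to the loads:
  point load 136.25 at a = 1.5: Pa²(3L − a)/(6EI) = 383.2/EI
  point load 24 at a = 2.5: Pa²(3L − a)/(6EI) = 162.5/EI
  UDL 26: wL⁴/(8EI) = 263.2/EI
  δ_0 = 809/EI
Tip deflection under a unit load at Q: L³/(3EI) = 9/EI.
The prop prevents deflection at Q: R_Q = δ_0/δ_{QQ} = 809/9 = 89.88 kip.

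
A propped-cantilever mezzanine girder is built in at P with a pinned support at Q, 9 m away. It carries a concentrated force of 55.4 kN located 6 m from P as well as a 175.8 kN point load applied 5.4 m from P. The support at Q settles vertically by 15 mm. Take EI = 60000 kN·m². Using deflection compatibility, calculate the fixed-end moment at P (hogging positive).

Release the roller at Q. Primary structure: cantilever fixed at P.
Deflection at Q on the released cantilever, summing each load's contribution:
  point load 55.4 at a = 6: Pa²(3L − a)/(6EI) = 6980/EI
  point load 175.8 at a = 5.4: Pa²(3L − a)/(6EI) = 18455/EI
  δ_0 = 25435/EI
Flexibility coefficient — unit upward force at Q: δ_{QQ} = L³/(3EI) = 243/EI.
With EI = 60000 kN·m²: δ_0 = 0.42392 m and δ_{QQ} = 0.00405 m/kN.
Compatibility — the beam at Q must follow the support down by 0.015 m: δ_0 − R_Q·δ_{QQ} = 0.015, so R_Q = (0.42392 − 0.015)/0.00405 = 101 kN.
Moment equilibrium about P: M_P = Σ(load moments about P) − R_Q·L = 1282 − 101×9 = 373 kN·m.

M_P = 373 kN·m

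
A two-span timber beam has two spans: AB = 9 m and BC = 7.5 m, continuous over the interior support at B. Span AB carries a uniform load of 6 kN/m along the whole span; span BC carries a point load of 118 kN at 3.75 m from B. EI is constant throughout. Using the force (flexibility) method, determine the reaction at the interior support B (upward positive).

Insert a hinge at B; M_B is the redundant, and each span becomes simply supported.
Rotations at B on the released spans (each span's end-slope, ×1/EI):
  span AB: UDL 6: wL³/(24EI) = 182.2/EI
  span BC: point load 118 at a = 3.75: Pab(L + b)/(6LEI) = 414.8/EI
  relative rotation θ_0 = (182.2 + 414.8)/EI = 597.1/EI
A unit hogging moment at B produces rotation L₁/(3EI) + L₂/(3EI) = 5.5/EI.
Slope continuity at B: θ_0 = M_B·5.5/EI, so M_B = 597.1/5.5 = 108.6 kN·m (hogging).
Span AB, ΣM about A with M_B applied at B: R_B^{AB}·9 = 243 + 108.6, so R_B^{AB} = 39.06 kN and R_A = 54 − 39.06 = 14.94 kN.
Span BC, ΣM about C: R_B^{BC}·7.5 = 442.5 + 108.6, so R_B^{BC} = 73.47 kN and R_C = 118 − 73.47 = 44.52 kN.
R_B = 39.06 + 73.47 = 112.5 kN.

R_B = 112.5 kN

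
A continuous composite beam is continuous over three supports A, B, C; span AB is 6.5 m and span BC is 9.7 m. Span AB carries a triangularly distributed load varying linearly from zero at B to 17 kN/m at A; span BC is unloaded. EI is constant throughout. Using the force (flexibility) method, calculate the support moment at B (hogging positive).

Take M_B as the redundant. Released structure: two simple spans AB and BC with a hinge at B.
Rotations at B on the released spans (each span's end-slope, ×1/EI):
  span AB: triangular load, peak 17: 7w₀L³/(360EI) = 90.78/EI
  relative rotation θ_0 = (90.78 + 0)/EI = 90.78/EI
A unit hogging moment at B produces rotation L₁/(3EI) + L₂/(3EI) = 5.4/EI.
Compatibility: M_B·(L₁+L₂)/(3EI) = θ_0, giving M_B = 16.81 kN·m (hogging).

M_B = 16.81 kN·m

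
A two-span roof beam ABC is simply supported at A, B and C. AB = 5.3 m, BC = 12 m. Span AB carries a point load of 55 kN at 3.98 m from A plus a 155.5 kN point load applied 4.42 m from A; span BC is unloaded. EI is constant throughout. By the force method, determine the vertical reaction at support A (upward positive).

R_A = 30.71 kN

Take M_B as the redundant. Released structure: two simple spans AB and BC with a hinge at B.
Discontinuity in slope at B on the released structure — sum the simple-span end rotations:
  span AB: point load 55 at a = 3.98: Pab(L + a)/(6LEI) = 84.32/EI
  span AB: point load 155.5 at a = 4.42: Pab(L + a)/(6LEI) = 184.9/EI
  relative rotation θ_0 = (269.2 + 0)/EI = 269.2/EI
A unit hogging moment at B produces rotation L₁/(3EI) + L₂/(3EI) = 5.767/EI.
Slope continuity at B: θ_0 = M_B·5.767/EI, so M_B = 269.2/5.767 = 46.68 kN·m (hogging).
Span AB, ΣM about A with M_B applied at B: R_B^{AB}·5.3 = 906.2 + 46.68, so R_B^{AB} = 179.8 kN and R_A = 210.5 − 179.8 = 30.71 kN.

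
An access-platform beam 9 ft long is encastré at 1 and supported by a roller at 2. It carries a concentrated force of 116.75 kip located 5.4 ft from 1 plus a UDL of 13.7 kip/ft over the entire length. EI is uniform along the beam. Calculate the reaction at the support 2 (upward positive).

R_2 = 96.67 kip

Take the reaction at 2 as the redundant and release it; the primary structure is a cantilever fixed at 1.
Free-end deflection of the primary structure under the applied loading (downward +):
  point load 116.75 at a = 5.4: Pa²(3L − a)/(6EI) = 12256/EI
  UDL 13.7: wL⁴/(8EI) = 11236/EI
  δ_0 = 23492/EI
Tip deflection under a unit load at 2: L³/(3EI) = 243/EI.
Compatibility at 2: δ_0 − R_2·δ_{22} = 0, so R_2 = 23492/243 = 96.67 kip.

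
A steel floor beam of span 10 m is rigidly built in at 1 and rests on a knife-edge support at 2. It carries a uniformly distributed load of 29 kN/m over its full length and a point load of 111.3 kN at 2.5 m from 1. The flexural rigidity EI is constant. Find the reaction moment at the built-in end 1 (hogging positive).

Choose R_2 as the redundant. The primary structure is the cantilever fixed at 1.
Primary-structure tip deflection at 2 by superposition:
  UDL 29: wL⁴/(8EI) = 36250/EI
  point load 111.3 at a = 2.5: Pa²(3L − a)/(6EI) = 3188/EI
  δ_0 = 39438/EI
Tip deflection under a unit load at 2: L³/(3EI) = 333.3/EI.
Compatibility at 2: δ_0 − R_2·δ_{22} = 0, so R_2 = 39438/333.3 = 118.3 kN.
Moment equilibrium about 1: M_1 = Σ(load moments about 1) − R_2·L = 1728 − 118.3×10 = 545.1 kN·m.

M_1 = 545.1 kN·m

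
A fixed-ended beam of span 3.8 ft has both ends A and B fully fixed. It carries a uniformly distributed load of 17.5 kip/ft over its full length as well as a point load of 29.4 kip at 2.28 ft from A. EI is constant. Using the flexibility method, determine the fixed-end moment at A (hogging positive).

Take the two fixed-end moments M_A, M_B as redundants; the released structure is the simple span AB.
End rotations of the released simple span under the applied load (×1/EI):
  at A: UDL 17.5: wL³/(24EI) = 40.01/EI
  at B: UDL 17.5: wL³/(24EI) = 40.01/EI
  at A: point load 29.4 at a = 2.28: Pab(L + b)/(6LEI) = 23.77/EI
  at B: point load 29.4 at a = 2.28: Pab(L + a)/(6LEI) = 27.17/EI
  θ_A0 = 63.78/EI,  θ_B0 = 67.18/EI
Flexibility coefficients: a unit moment at one end gives L/(3EI) there and L/(6EI) at the far end, so f₁₁ = f₂₂ = 1.267/EI and f₁₂ = f₂₁ = 0.6333/EI.
Compatibility — zero rotation at each built-in end:
  1.267 M_A + 0.6333 M_B = 63.78
  0.6333 M_A + 1.267 M_B = 67.18
Solving the pair gives M_A = 31.78 kip·ft and M_B = 37.15 kip·ft (hogging).

M_A = 31.78 kip·ft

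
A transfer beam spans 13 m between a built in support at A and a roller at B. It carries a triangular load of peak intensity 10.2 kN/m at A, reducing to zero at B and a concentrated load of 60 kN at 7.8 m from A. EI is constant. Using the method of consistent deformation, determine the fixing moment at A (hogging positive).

Choose R_B as the redundant. The primary structure is the cantilever fixed at A.
Free-end deflection of the primary structure under the applied loading (downward +):
  triangular load, peak 10.2 at the fixed end: w₀L⁴/(30EI) = 9711/EI
  point load 60 at a = 7.8: Pa²(3L − a)/(6EI) = 18982/EI
  δ_0 = 28693/EI
Tip deflection under a unit load at B: L³/(3EI) = 732.3/EI.
The prop prevents deflection at B: R_B = δ_0/δ_{BB} = 28693/732.3 = 39.18 kN.
Moment equilibrium about A: M_A = Σ(load moments about A) − R_B·L = 755.3 − 39.18×13 = 246 kN·m.

M_A = 246 kN·m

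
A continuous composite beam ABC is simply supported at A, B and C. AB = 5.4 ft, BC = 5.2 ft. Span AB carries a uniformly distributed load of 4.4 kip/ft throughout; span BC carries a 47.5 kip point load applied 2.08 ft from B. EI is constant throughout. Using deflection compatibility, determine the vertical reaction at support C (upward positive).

R_C = 12.95 kip

Release continuity at B by inserting a hinge; the redundant is the internal moment M_B. The primary structure is two simply-supported spans AB and BC.
Discontinuity in slope at B on the released structure — sum the simple-span end rotations:
  span AB: UDL 4.4: wL³/(24EI) = 28.87/EI
  span BC: point load 47.5 at a = 2.08: Pab(L + b)/(6LEI) = 82.2/EI
  relative rotation θ_0 = (28.87 + 82.2)/EI = 111.1/EI
A unit hogging moment at B produces rotation L₁/(3EI) + L₂/(3EI) = 3.533/EI.
Slope continuity at B: θ_0 = M_B·3.533/EI, so M_B = 111.1/3.533 = 31.43 kip·ft (hogging).
Span BC, ΣM about C: R_B^{BC}·5.2 = 148.2 + 31.43, so R_B^{BC} = 34.55 kip and R_C = 47.5 − 34.55 = 12.95 kip.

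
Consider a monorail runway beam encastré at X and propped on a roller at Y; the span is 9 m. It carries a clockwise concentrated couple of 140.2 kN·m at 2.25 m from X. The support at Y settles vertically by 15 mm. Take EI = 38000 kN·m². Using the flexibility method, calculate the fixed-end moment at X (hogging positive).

Remove the prop at Y; the released (primary) structure is a cantilever built in at X.
Downward deflection at the released point Y due to the loads:
  clockwise couple 140.2 at a = 2.25: M₀a(2L − a)/(2EI) = 2484/EI
Flexibility coefficient — unit upward force at Y: δ_{YY} = L³/(3EI) = 243/EI.
With EI = 38000 kN·m²: δ_0 = 0.065373 m and δ_{YY} = 0.006395 m/kN.
Compatibility — the beam at Y must follow the support down by 0.015 m: δ_0 − R_Y·δ_{YY} = 0.015, so R_Y = (0.065373 − 0.015)/0.006395 = 7.877 kN.
Moment equilibrium about X: M_X = Σ(load moments about X) − R_Y·L = 140.2 − 7.877×9 = 69.3 kN·m.

M_X = 69.3 kN·m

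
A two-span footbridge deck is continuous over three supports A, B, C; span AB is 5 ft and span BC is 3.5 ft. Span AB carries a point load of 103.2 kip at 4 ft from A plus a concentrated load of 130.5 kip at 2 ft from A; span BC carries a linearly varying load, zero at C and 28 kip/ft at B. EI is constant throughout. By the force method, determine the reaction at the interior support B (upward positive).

R_B = 224.5 kip

Take M_B as the redundant. Released structure: two simple spans AB and BC with a hinge at B.
End slopes at the hinge B, treating each span as simply supported:
  span AB: point load 103.2 at a = 4: Pab(L + a)/(6LEI) = 123.8/EI
  span AB: point load 130.5 at a = 2: Pab(L + a)/(6LEI) = 182.7/EI
  span BC: triangular load, peak 28: w₀L³/(45EI) = 26.68/EI
  relative rotation θ_0 = (306.5 + 26.68)/EI = 333.2/EI
A unit hogging moment at B produces rotation L₁/(3EI) + L₂/(3EI) = 2.833/EI.
Compatibility: M_B·(L₁+L₂)/(3EI) = θ_0, giving M_B = 117.6 kip·ft (hogging).
Span AB, ΣM about A with M_B applied at B: R_B^{AB}·5 = 673.8 + 117.6, so R_B^{AB} = 158.3 kip and R_A = 233.7 − 158.3 = 75.42 kip.
Span BC, ΣM about C: R_B^{BC}·3.5 = 114.3 + 117.6, so R_B^{BC} = 66.27 kip and R_C = 49 − 66.27 = -17.27 kip.
R_B = 158.3 + 66.27 = 224.5 kip.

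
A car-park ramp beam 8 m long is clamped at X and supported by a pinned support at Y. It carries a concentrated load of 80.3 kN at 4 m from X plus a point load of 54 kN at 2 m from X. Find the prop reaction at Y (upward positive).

Remove the prop at Y; the released (primary) structure is a cantilever built in at X.
Downward deflection at the released point Y due to the loads:
  point load 80.3 at a = 4: Pa²(3L − a)/(6EI) = 4283/EI
  point load 54 at a = 2: Pa²(3L − a)/(6EI) = 792/EI
  δ_0 = 5075/EI
Flexibility coefficient — unit upward force at Y: δ_{YY} = L³/(3EI) = 170.7/EI.
The prop prevents deflection at Y: R_Y = δ_0/δ_{YY} = 5075/170.7 = 29.73 kN.

R_Y = 29.73 kN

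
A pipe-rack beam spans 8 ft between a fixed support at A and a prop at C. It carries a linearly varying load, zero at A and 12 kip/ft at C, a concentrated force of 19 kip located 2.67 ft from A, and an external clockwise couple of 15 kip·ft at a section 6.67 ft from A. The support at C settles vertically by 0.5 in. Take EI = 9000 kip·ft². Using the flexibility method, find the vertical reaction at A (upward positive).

Choose R_C as the redundant. The primary structure is the cantilever fixed at A.
Free-end deflection of the primary structure under the applied loading (downward +):
  triangular load, peak 12 at the free end: 11w₀L⁴/(120EI) = 4506/EI
  point load 19 at a = 2.67: Pa²(3L − a)/(6EI) = 481.5/EI
  clockwise couple 15 at a = 6.67: M₀a(2L − a)/(2EI) = 466.7/EI
  δ_0 = 5454/EI
Flexibility coefficient — unit upward force at C: δ_{CC} = L³/(3EI) = 170.7/EI.
With EI = 9000 kip·ft²: δ_0 = 0.60598 ft and δ_{CC} = 0.018963 ft/kip.
Compatibility — the beam at C must follow the support down by 0.04167 ft: δ_0 − R_C·δ_{CC} = 0.04167, so R_C = (0.60598 − 0.04167)/0.018963 = 29.76 kip.
Vertical equilibrium: R_A = ΣP − R_C = 67 − 29.76 = 37.24 kip.

R_A = 37.24 kip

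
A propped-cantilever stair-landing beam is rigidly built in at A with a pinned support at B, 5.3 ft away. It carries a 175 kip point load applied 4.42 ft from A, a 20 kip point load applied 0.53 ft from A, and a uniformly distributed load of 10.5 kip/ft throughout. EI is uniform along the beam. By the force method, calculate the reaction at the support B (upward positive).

Take the reaction at B as the redundant and release it; the primary structure is a cantilever fixed at A.
Primary-structure tip deflection at B by superposition:
  point load 175 at a = 4.42: Pa²(3L − a)/(6EI) = 6541/EI
  point load 20 at a = 0.53: Pa²(3L − a)/(6EI) = 14.39/EI
  UDL 10.5: wL⁴/(8EI) = 1036/EI
  δ_0 = 7591/EI
Flexibility coefficient — unit upward force at B: δ_{BB} = L³/(3EI) = 49.63/EI.
The prop prevents deflection at B: R_B = δ_0/δ_{BB} = 7591/49.63 = 153 kip.

R_B = 153 kip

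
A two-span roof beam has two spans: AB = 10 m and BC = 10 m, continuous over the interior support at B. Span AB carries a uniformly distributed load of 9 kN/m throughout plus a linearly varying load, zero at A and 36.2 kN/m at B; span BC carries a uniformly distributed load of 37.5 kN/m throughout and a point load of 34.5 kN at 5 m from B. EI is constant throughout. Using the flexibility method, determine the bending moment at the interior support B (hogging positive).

M_B = 443.6 kN·m

Insert a hinge at B; M_B is the redundant, and each span becomes simply supported.
Rotations at B on the released spans (each span's end-slope, ×1/EI):
  span AB: UDL 9: wL³/(24EI) = 375/EI
  span AB: triangular load, peak 36.2: w₀L³/(45EI) = 804.4/EI
  span BC: UDL 37.5: wL³/(24EI) = 1562/EI
  span BC: point load 34.5 at a = 5: Pab(L + b)/(6LEI) = 215.6/EI
  relative rotation θ_0 = (1179 + 1778)/EI = 2958/EI
A unit hogging moment at B produces rotation L₁/(3EI) + L₂/(3EI) = 6.667/EI.
Slope continuity at B: θ_0 = M_B·6.667/EI, so M_B = 2958/6.667 = 443.6 kN·m (hogging).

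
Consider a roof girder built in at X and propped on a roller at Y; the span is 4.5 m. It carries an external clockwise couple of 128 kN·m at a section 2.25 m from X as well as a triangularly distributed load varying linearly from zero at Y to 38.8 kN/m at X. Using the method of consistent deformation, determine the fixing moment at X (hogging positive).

M_X = 36.38 kN·m

Choose R_Y as the redundant. The primary structure is the cantilever fixed at X.
Primary-structure tip deflection at Y by superposition:
  clockwise couple 128 at a = 2.25: M₀a(2L − a)/(2EI) = 972/EI
  triangular load, peak 38.8 at the fixed end: w₀L⁴/(30EI) = 530.3/EI
  δ_0 = 1502/EI
Tip deflection under a unit load at Y: L³/(3EI) = 30.38/EI.
The prop prevents deflection at Y: R_Y = δ_0/δ_{YY} = 1502/30.38 = 49.46 kN.
Moment equilibrium about X: M_X = Σ(load moments about X) − R_Y·L = 258.9 − 49.46×4.5 = 36.38 kN·m.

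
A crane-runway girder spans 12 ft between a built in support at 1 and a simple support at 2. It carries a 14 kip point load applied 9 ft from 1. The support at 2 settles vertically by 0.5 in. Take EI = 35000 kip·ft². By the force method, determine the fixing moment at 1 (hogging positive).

Remove the prop at 2; the released (primary) structure is a cantilever built in at 1.
Primary-structure tip deflection at 2 by superposition:
  point load 14 at a = 9: Pa²(3L − a)/(6EI) = 5103/EI
Flexibility coefficient — unit upward force at 2: δ_{22} = L³/(3EI) = 576/EI.
With EI = 35000 kip·ft²: δ_0 = 0.1458 ft and δ_{22} = 0.016457 ft/kip.
Compatibility — the beam at 2 must follow the support down by 0.04167 ft: δ_0 − R_2·δ_{22} = 0.04167, so R_2 = (0.1458 − 0.04167)/0.016457 = 6.328 kip.
Moment equilibrium about 1: M_1 = Σ(load moments about 1) − R_2·L = 126 − 6.328×12 = 50.07 kip·ft.

M_1 = 50.07 kip·ft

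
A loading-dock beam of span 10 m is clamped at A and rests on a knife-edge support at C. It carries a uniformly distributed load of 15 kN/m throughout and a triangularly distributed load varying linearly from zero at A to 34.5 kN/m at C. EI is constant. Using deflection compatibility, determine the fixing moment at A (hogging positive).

M_A = 388.8 kN·m

Release the roller at C. Primary structure: cantilever fixed at A.
Free-end deflection of the primary structure under the applied loading (downward +):
  UDL 15: wL⁴/(8EI) = 18750/EI
  triangular load, peak 34.5 at the free end: 11w₀L⁴/(120EI) = 31625/EI
  δ_0 = 50375/EI
Flexibility coefficient — unit upward force at C: δ_{CC} = L³/(3EI) = 333.3/EI.
Compatibility at C: δ_0 − R_C·δ_{CC} = 0, so R_C = 50375/333.3 = 151.1 kN.
Moment equilibrium about A: M_A = Σ(load moments about A) − R_C·L = 1900 − 151.1×10 = 388.8 kN·m.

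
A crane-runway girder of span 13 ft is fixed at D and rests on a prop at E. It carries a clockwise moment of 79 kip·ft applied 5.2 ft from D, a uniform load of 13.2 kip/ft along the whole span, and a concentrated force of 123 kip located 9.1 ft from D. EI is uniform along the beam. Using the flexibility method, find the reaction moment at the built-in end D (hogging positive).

M_D = 500.3 kip·ft

Choose R_E as the redundant. The primary structure is the cantilever fixed at D.
Free-end deflection of the primary structure under the applied loading (downward +):
  clockwise couple 79 at a = 5.2: M₀a(2L − a)/(2EI) = 4272/EI
  UDL 13.2: wL⁴/(8EI) = 47126/EI
  point load 123 at a = 9.1: Pa²(3L − a)/(6EI) = 50758/EI
  δ_0 = 102156/EI
Tip deflection under a unit load at E: L³/(3EI) = 732.3/EI.
The prop prevents deflection at E: R_E = δ_0/δ_{EE} = 102156/732.3 = 139.5 kip.
Moment equilibrium about D: M_D = Σ(load moments about D) − R_E·L = 2314 − 139.5×13 = 500.3 kip·ft.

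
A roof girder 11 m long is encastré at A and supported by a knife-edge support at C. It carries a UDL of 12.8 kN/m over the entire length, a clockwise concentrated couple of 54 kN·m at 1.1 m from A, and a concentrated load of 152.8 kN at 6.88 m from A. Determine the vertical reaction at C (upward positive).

Remove the prop at C; the released (primary) structure is a cantilever built in at A.
Deflection at C on the released cantilever, summing each load's contribution:
  UDL 12.8: wL⁴/(8EI) = 23426/EI
  clockwise couple 54 at a = 1.1: M₀a(2L − a)/(2EI) = 620.7/EI
  point load 152.8 at a = 6.88: Pa²(3L − a)/(6EI) = 31486/EI
  δ_0 = 55533/EI
Flexibility coefficient — unit upward force at C: δ_{CC} = L³/(3EI) = 443.7/EI.
Compatibility at C: δ_0 − R_C·δ_{CC} = 0, so R_C = 55533/443.7 = 125.2 kN.

R_C = 125.2 kN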